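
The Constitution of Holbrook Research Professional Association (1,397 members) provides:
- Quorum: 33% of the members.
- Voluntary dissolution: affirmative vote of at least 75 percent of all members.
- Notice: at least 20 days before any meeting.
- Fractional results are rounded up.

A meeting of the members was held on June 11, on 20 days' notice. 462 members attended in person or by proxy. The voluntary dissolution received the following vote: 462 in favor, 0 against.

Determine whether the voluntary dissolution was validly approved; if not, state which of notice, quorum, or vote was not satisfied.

Notice: 20 days given; 20 required. Satisfied.
Quorum: 33% of 1,397 = 461.01, rounded up to 462; 462 present. Satisfied.
Vote: requires three-fourths of all members (1,397); 3/4 of 1397 = 1047.75, rounded up to 1048, so 1,048 needed; 462 in favor. Not satisfied.

Invalid — vote requirement not satisfied.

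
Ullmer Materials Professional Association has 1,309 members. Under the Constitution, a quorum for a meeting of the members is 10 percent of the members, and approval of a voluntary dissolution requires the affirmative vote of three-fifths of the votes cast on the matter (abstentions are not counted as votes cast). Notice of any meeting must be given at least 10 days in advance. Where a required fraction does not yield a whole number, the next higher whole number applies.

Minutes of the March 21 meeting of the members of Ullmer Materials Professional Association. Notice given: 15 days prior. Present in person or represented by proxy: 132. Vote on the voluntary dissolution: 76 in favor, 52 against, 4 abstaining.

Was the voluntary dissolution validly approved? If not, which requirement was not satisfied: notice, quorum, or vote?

Invalid — vote requirement not satisfied.

Notice: 15 days given; 10 required. Satisfied.
Quorum: 10% of 1,309 = 130.90, rounded up to 131; 132 present. Satisfied.
Vote: requires three-fifths of the votes cast (132 − 4 abstaining = 128); 3/5 of 128 = 76.80, rounded up to 77, so 77 needed; 76 in favor. Not satisfied.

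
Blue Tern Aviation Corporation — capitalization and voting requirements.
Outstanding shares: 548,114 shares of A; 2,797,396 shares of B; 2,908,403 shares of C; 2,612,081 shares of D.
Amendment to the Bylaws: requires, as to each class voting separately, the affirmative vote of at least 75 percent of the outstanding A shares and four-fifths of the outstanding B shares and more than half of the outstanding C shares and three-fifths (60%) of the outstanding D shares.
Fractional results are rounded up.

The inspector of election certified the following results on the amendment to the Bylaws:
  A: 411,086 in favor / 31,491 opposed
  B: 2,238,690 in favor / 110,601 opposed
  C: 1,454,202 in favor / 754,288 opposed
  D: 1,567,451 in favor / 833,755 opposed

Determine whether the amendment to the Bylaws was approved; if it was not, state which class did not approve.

Approved — every class gave the required vote.

A: 3/4 of 548114 = 411085.50, rounded up to 411086; 411,086 required, 411,086 in favor — approved.
B: 4/5 of 2797396 = 2237916.80, rounded up to 2237917; 2,237,917 required, 2,238,690 in favor — approved.
C: a majority of 2908403 is 1454202; 1,454,202 required, 1,454,202 in favor — approved.
D: 3/5 of 2612081 = 1567248.60, rounded up to 1567249; 1,567,249 required, 1,567,451 in favor — approved.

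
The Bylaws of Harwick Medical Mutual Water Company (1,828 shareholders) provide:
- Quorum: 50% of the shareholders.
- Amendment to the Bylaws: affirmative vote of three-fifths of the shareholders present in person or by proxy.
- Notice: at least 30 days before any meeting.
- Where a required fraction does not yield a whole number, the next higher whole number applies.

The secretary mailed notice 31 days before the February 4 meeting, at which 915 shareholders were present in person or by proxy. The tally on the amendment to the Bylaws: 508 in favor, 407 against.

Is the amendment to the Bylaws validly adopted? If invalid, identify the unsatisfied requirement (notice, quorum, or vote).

Invalid — vote requirement not satisfied.

Notice: 31 days given; 30 required. Satisfied.
Quorum: 50% of 1,828 = 914; 915 present. Satisfied.
Vote: requires three-fifths of those present (915); 3/5 of 915 = 549, so 549 needed; 508 in favor. Not satisfied.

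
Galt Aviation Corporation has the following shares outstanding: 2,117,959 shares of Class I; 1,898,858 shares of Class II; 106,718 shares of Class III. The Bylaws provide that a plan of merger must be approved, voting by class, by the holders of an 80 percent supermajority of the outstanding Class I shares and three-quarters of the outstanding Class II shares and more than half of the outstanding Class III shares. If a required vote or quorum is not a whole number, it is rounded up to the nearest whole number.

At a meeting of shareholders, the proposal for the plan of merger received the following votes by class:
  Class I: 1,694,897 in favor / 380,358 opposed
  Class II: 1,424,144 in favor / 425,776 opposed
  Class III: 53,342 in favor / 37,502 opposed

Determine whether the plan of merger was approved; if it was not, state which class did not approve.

Not approved — the Class III shares did not give the required vote.

Class I: 4/5 of 2117959 = 1694367.20, rounded up to 1694368; 1,694,368 required, 1,694,897 in favor — approved.
Class II: 3/4 of 1898858 = 1424143.50, rounded up to 1424144; 1,424,144 required, 1,424,144 in favor — approved.
Class III: a majority of 106718 is 53360; 53,360 required, 53,342 in favor — not approved.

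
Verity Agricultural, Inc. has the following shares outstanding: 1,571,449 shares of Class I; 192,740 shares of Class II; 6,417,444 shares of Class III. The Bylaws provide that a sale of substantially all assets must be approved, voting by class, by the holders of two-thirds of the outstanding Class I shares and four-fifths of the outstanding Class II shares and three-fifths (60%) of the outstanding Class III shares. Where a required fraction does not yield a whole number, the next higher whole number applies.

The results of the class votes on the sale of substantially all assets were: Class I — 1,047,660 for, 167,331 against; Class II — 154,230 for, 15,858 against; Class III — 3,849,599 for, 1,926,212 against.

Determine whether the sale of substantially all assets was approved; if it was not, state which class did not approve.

Class I: 2/3 of 1571449 = 1047632.67, rounded up to 1047633; 1,047,633 required, 1,047,660 in favor — approved.
Class II: 4/5 of 192740 = 154192; 154,192 required, 154,230 in favor — approved.
Class III: 3/5 of 6417444 = 3850466.40, rounded up to 3850467; 3,850,467 required, 3,849,599 in favor — not approved.

Not approved — the Class III shares did not give the required vote.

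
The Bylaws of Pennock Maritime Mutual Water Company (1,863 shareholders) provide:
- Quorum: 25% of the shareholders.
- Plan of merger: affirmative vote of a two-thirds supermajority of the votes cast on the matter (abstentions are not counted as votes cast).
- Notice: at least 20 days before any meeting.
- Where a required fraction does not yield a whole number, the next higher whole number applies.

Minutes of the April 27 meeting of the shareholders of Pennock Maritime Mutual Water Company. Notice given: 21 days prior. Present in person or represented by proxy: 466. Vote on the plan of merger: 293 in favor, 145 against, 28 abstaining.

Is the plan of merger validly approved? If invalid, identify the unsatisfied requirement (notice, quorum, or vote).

Valid — all requirements satisfied.

Notice: 21 days given; 20 required. Satisfied.
Quorum: 25% of 1,863 = 465.75, rounded up to 466; 466 present. Satisfied.
Vote: requires two-thirds of the votes cast (466 − 28 abstaining = 438); 2/3 of 438 = 292, so 292 needed; 293 in favor. Satisfied.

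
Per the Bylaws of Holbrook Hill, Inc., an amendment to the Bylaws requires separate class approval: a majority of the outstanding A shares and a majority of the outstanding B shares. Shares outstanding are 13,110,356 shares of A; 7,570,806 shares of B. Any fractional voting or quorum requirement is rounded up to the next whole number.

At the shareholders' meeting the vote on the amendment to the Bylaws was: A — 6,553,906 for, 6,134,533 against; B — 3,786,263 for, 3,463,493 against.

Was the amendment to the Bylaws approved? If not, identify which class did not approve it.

A: a majority of 13110356 is 6555179; 6,555,179 required, 6,553,906 in favor — not approved.
B: a majority of 7570806 is 3785404; 3,785,404 required, 3,786,263 in favor — approved.

Not approved — the A shares did not give the required vote.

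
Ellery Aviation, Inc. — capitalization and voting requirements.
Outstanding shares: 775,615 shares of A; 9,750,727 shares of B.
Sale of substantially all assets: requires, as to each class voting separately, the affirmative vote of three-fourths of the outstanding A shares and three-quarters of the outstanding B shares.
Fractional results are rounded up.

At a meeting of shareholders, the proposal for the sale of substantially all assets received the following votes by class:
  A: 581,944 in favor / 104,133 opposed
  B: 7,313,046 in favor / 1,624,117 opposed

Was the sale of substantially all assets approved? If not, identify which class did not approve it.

A: 3/4 of 775615 = 581711.25, rounded up to 581712; 581,712 required, 581,944 in favor — approved.
B: 3/4 of 9750727 = 7313045.25, rounded up to 7313046; 7,313,046 required, 7,313,046 in favor — approved.

Approved — every class gave the required vote.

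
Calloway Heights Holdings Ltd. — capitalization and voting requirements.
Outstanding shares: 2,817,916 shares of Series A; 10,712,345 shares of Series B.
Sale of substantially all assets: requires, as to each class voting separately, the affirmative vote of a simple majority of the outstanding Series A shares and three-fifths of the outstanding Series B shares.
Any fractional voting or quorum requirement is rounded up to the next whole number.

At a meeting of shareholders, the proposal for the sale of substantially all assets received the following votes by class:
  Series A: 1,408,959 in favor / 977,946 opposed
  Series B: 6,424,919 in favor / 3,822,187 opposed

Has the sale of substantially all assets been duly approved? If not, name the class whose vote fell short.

Series A: a majority of 2817916 is 1408959; 1,408,959 required, 1,408,959 in favor — approved.
Series B: 3/5 of 10712345 = 6427407; 6,427,407 required, 6,424,919 in favor — not approved.

Not approved — the Series B shares did not give the required vote.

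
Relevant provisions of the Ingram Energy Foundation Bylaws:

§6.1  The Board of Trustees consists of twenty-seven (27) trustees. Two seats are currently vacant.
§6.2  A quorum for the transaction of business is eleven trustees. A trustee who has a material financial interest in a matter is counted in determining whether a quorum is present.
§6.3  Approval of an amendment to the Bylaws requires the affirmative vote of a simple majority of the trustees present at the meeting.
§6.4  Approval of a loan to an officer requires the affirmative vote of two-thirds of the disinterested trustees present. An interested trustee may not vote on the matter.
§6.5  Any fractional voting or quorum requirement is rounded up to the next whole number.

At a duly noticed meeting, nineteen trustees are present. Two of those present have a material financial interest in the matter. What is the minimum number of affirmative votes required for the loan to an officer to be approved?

12

The loan to an officer requires two-thirds of the disinterested trustees present (19 − 2 = 17).
2/3 of 17 = 11.33, rounded up to 12.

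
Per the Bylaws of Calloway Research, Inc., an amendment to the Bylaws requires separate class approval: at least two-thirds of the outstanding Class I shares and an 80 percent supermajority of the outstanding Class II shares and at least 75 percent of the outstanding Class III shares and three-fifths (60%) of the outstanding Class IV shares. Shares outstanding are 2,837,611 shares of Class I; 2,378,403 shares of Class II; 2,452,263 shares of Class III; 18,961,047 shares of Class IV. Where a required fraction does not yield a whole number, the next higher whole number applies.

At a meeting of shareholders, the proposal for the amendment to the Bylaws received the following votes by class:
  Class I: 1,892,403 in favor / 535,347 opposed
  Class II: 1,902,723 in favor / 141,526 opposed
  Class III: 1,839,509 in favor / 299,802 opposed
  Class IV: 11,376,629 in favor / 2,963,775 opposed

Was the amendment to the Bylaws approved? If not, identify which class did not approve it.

Approved — every class gave the required vote.

Class I: 2/3 of 2837611 = 1891740.67, rounded up to 1891741; 1,891,741 required, 1,892,403 in favor — approved.
Class II: 4/5 of 2378403 = 1902722.40, rounded up to 1902723; 1,902,723 required, 1,902,723 in favor — approved.
Class III: 3/4 of 2452263 = 1839197.25, rounded up to 1839198; 1,839,198 required, 1,839,509 in favor — approved.
Class IV: 3/5 of 18961047 = 11376628.20, rounded up to 11376629; 11,376,629 required, 11,376,629 in favor — approved.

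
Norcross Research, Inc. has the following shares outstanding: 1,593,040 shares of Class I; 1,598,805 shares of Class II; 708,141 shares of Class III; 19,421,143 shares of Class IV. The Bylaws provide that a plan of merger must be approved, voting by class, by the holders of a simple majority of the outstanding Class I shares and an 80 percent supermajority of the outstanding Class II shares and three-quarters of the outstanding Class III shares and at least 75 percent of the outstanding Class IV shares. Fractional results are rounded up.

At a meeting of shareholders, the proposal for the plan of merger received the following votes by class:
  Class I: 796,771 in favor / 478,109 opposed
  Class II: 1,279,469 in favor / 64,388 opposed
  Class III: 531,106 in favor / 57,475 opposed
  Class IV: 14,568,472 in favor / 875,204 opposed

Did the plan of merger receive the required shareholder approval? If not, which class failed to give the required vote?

Approved — every class gave the required vote.

Class I: a majority of 1593040 is 796521; 796,521 required, 796,771 in favor — approved.
Class II: 4/5 of 1598805 = 1279044; 1,279,044 required, 1,279,469 in favor — approved.
Class III: 3/4 of 708141 = 531105.75, rounded up to 531106; 531,106 required, 531,106 in favor — approved.
Class IV: 3/4 of 19421143 = 14565857.25, rounded up to 14565858; 14,565,858 required, 14,568,472 in favor — approved.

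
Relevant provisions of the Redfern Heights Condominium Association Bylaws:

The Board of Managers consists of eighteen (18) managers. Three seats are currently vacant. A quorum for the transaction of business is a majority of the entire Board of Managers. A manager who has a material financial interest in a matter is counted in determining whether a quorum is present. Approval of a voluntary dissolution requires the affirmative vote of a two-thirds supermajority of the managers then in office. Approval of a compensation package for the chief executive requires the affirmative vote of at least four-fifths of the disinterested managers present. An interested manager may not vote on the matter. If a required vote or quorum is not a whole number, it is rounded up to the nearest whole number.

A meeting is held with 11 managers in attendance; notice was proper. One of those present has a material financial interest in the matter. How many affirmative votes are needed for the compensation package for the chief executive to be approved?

The compensation package for the chief executive requires four-fifths of the disinterested managers present (11 − 1 = 10).
4/5 of 10 = 8.

8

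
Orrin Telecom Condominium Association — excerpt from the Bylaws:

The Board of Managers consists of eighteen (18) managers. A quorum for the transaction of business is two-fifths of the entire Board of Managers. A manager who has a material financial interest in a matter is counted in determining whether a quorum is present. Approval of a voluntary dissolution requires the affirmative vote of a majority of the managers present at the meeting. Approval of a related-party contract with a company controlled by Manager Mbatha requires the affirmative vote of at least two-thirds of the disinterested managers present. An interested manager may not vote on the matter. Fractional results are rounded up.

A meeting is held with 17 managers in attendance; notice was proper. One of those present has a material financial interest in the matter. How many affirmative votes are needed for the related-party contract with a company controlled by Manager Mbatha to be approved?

The related-party contract with a company controlled by Manager Mbatha requires two-thirds of the disinterested managers present (17 − 1 = 16).
2/3 of 16 = 10.67, rounded up to 11.

11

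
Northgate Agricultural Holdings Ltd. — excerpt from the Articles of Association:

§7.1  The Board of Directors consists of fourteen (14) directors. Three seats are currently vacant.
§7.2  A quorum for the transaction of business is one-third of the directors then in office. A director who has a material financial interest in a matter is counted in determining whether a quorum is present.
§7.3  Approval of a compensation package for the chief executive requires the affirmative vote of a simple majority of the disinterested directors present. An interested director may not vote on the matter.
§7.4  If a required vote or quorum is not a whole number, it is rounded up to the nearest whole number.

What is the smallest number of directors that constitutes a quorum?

1/3 of 11 = 3.67, rounded up to 4.

4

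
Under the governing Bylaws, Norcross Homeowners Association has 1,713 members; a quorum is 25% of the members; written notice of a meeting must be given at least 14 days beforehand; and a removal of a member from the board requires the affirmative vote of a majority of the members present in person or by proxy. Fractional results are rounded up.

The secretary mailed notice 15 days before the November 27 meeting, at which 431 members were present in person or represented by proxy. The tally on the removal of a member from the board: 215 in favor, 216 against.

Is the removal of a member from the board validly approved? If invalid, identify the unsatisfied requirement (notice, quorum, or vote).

Invalid — vote requirement not satisfied.

Notice: 15 days given; 14 required. Satisfied.
Quorum: 25% of 1,713 = 428.25, rounded up to 429; 431 present. Satisfied.
Vote: requires a majority of those present (431); a majority of 431 is 216, so 216 needed; 215 in favor. Not satisfied.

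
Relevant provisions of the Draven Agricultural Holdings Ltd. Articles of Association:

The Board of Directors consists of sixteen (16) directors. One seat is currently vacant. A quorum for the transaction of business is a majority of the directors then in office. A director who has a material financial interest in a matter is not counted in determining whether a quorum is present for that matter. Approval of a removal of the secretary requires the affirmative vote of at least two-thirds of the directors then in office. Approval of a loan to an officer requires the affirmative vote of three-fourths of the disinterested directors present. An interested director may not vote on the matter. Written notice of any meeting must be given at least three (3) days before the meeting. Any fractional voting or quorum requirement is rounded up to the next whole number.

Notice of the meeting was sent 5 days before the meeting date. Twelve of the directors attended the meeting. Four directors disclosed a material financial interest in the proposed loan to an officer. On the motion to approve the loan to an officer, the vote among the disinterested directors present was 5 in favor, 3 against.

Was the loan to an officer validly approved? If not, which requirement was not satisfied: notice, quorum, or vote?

Invalid — vote requirement not satisfied.

Notice: 5 days given; 3 required (5 ≥ 3). Satisfied.
Quorum: 12 present, but the 4 interested directors do not count, leaving 8. Quorum is 8. Satisfied.
Vote: the loan to an officer requires three-fourths of the disinterested directors present (12 − 4 = 8). 3/4 of 8 = 6, so 6 affirmative votes are needed; 5 voted in favor. Not satisfied.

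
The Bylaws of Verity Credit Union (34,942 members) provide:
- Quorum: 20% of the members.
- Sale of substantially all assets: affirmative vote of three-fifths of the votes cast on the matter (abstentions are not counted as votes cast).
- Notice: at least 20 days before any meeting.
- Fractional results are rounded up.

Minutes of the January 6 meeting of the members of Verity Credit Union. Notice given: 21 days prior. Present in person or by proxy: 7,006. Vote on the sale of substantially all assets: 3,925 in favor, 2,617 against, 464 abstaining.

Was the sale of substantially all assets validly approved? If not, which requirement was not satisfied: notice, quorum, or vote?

Notice: 21 days given; 20 required. Satisfied.
Quorum: 20% of 34,942 = 6,988.40, rounded up to 6,989; 7,006 present. Satisfied.
Vote: requires three-fifths of the votes cast (7,006 − 464 abstaining = 6,542); 3/5 of 6542 = 3925.20, rounded up to 3926, so 3,926 needed; 3,925 in favor. Not satisfied.

Invalid — vote requirement not satisfied.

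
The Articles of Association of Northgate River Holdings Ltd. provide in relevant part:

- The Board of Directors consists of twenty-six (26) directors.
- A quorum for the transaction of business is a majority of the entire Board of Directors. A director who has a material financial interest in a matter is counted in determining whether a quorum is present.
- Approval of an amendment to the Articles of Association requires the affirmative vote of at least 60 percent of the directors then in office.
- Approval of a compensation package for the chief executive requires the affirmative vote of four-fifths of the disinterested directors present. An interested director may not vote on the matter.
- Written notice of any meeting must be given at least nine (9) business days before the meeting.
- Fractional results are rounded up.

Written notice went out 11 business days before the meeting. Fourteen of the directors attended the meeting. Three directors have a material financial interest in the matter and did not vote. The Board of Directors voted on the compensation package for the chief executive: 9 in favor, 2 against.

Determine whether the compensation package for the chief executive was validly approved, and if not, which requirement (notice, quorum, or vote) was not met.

Notice: 11 business days given; 9 required (11 ≥ 9). Satisfied.
Quorum: 14 present (interested directors count toward quorum); quorum is 14. Satisfied.
Vote: the compensation package for the chief executive requires four-fifths of the disinterested directors present (14 − 3 = 11). 4/5 of 11 = 8.80, rounded up to 9, so 9 affirmative votes are needed; 9 voted in favor. Satisfied.

Valid — all requirements satisfied.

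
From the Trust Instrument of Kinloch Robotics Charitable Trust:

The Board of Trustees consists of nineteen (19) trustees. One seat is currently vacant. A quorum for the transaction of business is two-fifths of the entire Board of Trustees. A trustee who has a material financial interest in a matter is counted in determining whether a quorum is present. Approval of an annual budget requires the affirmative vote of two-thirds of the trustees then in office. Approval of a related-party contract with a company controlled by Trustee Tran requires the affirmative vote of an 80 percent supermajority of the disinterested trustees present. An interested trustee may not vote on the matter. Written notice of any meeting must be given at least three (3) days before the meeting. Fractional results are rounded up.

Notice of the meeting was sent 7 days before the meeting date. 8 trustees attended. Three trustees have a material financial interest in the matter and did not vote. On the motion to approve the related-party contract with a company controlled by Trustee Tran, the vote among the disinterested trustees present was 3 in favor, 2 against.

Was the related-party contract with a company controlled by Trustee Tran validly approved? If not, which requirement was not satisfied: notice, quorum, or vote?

Notice: 7 days given; 3 required (7 ≥ 3). Satisfied.
Quorum: 8 present (interested trustees count toward quorum); quorum is 8. Satisfied.
Vote: the related-party contract with a company controlled by Trustee Tran requires four-fifths of the disinterested trustees present (8 − 3 = 5). 4/5 of 5 = 4, so 4 affirmative votes are needed; 3 voted in favor. Not satisfied.

Invalid — vote requirement not satisfied.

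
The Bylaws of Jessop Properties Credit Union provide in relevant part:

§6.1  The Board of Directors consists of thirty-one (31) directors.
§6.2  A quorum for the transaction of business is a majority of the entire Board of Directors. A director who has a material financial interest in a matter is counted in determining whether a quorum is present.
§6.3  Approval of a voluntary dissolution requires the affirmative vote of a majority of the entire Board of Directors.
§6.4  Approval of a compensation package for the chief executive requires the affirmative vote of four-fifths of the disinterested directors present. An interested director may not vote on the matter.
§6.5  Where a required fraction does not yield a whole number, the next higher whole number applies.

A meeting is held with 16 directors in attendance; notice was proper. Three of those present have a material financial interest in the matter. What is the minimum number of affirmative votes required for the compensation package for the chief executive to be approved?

11

The compensation package for the chief executive requires four-fifths of the disinterested directors present (16 − 3 = 13).
4/5 of 13 = 10.40, rounded up to 11.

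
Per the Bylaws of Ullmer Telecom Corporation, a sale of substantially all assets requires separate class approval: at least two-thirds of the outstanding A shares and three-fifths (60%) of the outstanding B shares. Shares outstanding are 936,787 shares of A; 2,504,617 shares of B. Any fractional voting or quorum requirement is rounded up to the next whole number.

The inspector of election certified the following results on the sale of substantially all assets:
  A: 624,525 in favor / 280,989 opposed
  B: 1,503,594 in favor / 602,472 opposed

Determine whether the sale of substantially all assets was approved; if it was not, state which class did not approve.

Approved — every class gave the required vote.

A: 2/3 of 936787 = 624524.67, rounded up to 624525; 624,525 required, 624,525 in favor — approved.
B: 3/5 of 2504617 = 1502770.20, rounded up to 1502771; 1,502,771 required, 1,503,594 in favor — approved.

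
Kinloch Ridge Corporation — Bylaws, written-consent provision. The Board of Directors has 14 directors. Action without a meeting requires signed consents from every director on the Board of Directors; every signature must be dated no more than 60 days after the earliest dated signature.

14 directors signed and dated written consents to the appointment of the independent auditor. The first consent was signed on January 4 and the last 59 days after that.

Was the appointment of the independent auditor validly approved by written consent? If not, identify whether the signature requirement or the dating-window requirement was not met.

Signatures required: every one of 14 — unanimous means all 14, so 14 needed; 14 signed. Sufficient.
Dating window: the latest signature is 59 days after the earliest; the limit is 60 days. Within the window.

Effective — both the signature and dating-window requirements are satisfied.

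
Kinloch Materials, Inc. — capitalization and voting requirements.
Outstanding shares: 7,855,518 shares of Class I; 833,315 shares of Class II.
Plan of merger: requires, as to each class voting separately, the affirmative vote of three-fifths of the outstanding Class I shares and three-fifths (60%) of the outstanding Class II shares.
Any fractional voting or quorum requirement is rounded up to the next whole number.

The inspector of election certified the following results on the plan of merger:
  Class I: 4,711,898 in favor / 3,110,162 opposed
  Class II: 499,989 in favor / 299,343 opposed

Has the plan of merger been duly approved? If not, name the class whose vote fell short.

Not approved — the Class I shares did not give the required vote.

Class I: 3/5 of 7855518 = 4713310.80, rounded up to 4713311; 4,713,311 required, 4,711,898 in favor — not approved.
Class II: 3/5 of 833315 = 499989; 499,989 required, 499,989 in favor — approved.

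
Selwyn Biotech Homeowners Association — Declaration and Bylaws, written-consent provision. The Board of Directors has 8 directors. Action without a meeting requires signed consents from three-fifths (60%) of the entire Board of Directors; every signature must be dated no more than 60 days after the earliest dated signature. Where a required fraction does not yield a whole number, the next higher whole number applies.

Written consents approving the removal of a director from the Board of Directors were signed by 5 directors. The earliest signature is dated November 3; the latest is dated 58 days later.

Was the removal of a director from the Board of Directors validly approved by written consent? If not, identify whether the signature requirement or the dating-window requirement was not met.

Signatures required: three-fifths (60%) of 8 — 3/5 of 8 = 4.80, rounded up to 5, so 5 needed; 5 signed. Sufficient.
Dating window: the latest signature is 58 days after the earliest; the limit is 60 days. Within the window.

Effective — both the signature and dating-window requirements are satisfied.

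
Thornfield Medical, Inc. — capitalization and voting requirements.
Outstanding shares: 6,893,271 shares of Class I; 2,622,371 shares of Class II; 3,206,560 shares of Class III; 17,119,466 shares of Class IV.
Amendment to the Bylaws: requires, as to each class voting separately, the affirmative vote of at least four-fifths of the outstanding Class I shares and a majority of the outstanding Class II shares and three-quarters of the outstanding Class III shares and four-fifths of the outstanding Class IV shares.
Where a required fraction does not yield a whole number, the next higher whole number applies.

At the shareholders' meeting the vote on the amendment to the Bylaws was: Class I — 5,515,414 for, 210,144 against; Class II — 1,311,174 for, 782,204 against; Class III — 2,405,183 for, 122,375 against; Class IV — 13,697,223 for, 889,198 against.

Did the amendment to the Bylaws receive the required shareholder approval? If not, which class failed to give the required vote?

Not approved — the Class II shares did not give the required vote.

Class I: 4/5 of 6893271 = 5514616.80, rounded up to 5514617; 5,514,617 required, 5,515,414 in favor — approved.
Class II: a majority of 2622371 is 1311186; 1,311,186 required, 1,311,174 in favor — not approved.
Class III: 3/4 of 3206560 = 2404920; 2,404,920 required, 2,405,183 in favor — approved.
Class IV: 4/5 of 17119466 = 13695572.80, rounded up to 13695573; 13,695,573 required, 13,697,223 in favor — approved.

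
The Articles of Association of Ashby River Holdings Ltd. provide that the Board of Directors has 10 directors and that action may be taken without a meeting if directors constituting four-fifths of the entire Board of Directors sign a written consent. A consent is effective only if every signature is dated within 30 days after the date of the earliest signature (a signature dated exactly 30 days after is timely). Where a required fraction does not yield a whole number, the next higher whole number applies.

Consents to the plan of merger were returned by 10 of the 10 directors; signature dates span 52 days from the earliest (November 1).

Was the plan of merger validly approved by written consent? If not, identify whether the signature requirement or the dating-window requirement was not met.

Not effective — dating-window requirement not satisfied.

Signatures required: four-fifths of 10 — 4/5 of 10 = 8, so 8 needed; 10 signed. Sufficient.
Dating window: the latest signature is 52 days after the earliest; the limit is 30 days. Outside the window.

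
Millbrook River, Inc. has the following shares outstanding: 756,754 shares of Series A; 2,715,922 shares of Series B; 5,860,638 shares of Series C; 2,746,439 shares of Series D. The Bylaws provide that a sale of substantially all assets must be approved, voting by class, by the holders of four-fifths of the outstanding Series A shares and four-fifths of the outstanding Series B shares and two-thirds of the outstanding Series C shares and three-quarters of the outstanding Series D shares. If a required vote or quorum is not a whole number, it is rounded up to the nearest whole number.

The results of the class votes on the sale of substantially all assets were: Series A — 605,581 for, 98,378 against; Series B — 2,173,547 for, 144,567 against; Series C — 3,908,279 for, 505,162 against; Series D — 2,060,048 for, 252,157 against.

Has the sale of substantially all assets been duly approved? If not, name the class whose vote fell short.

Approved — every class gave the required vote.

Series A: 4/5 of 756754 = 605403.20, rounded up to 605404; 605,404 required, 605,581 in favor — approved.
Series B: 4/5 of 2715922 = 2172737.60, rounded up to 2172738; 2,172,738 required, 2,173,547 in favor — approved.
Series C: 2/3 of 5860638 = 3907092; 3,907,092 required, 3,908,279 in favor — approved.
Series D: 3/4 of 2746439 = 2059829.25, rounded up to 2059830; 2,059,830 required, 2,060,048 in favor — approved.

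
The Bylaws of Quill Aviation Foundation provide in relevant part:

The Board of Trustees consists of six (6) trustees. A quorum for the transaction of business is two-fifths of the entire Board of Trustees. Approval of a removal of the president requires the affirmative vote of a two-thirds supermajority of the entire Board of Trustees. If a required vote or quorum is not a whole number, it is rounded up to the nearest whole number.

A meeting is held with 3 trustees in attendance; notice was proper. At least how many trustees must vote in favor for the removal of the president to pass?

4

The removal of the president requires two-thirds of the entire Board of Trustees (6).
2/3 of 6 = 4.
(Only 3 can vote, so the removal of the president cannot pass at this meeting, but the required vote is still 4.)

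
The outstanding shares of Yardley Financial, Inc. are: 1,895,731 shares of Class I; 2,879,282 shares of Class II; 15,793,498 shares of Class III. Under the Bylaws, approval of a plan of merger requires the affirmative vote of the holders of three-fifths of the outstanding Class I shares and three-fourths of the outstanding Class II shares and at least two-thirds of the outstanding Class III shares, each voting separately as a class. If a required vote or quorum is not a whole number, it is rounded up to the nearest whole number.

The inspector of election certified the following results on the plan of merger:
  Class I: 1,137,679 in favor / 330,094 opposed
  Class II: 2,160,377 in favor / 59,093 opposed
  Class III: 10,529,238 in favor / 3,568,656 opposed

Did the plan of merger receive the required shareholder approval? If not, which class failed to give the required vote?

Class I: 3/5 of 1895731 = 1137438.60, rounded up to 1137439; 1,137,439 required, 1,137,679 in favor — approved.
Class II: 3/4 of 2879282 = 2159461.50, rounded up to 2159462; 2,159,462 required, 2,160,377 in favor — approved.
Class III: 2/3 of 15793498 = 10528998.67, rounded up to 10528999; 10,528,999 required, 10,529,238 in favor — approved.

Approved — every class gave the required vote.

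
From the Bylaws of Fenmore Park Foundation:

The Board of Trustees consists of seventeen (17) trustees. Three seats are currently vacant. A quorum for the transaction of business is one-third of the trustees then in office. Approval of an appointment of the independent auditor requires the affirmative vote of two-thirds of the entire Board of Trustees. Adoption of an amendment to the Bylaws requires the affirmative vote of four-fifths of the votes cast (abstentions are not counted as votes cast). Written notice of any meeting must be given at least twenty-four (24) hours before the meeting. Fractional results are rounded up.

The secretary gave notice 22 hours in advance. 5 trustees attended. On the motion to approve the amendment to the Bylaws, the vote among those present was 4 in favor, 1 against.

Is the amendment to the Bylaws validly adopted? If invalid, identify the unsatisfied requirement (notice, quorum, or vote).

Notice: 22 hours given; 24 required (22 < 24). Not satisfied.
Quorum: 5 present; quorum is 5. Satisfied.
Vote: the amendment to the Bylaws requires four-fifths of the votes cast (5). 4/5 of 5 = 4, so 4 affirmative votes are needed; 4 voted in favor. Satisfied.

Invalid — notice requirement not satisfied.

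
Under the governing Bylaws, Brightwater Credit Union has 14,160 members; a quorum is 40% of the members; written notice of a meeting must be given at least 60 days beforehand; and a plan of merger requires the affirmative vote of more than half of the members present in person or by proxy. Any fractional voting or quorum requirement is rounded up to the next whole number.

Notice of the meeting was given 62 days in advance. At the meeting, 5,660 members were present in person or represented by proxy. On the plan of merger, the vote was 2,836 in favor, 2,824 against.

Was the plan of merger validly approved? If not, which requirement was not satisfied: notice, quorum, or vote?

Invalid — quorum requirement not satisfied.

Notice: 62 days given; 60 required. Satisfied.
Quorum: 40% of 14,160 = 5,664; 5,660 present. Not satisfied.
Vote: requires a majority of those present (5,660); a majority of 5660 is 2831, so 2,831 needed; 2,836 in favor. Satisfied.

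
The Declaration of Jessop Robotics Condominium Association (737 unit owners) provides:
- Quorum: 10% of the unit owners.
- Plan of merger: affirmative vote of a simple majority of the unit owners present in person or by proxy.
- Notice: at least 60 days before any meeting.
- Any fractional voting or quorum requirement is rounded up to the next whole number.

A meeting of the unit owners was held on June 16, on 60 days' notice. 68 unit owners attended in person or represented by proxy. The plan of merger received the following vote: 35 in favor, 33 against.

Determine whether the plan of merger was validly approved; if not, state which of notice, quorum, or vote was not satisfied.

Invalid — quorum requirement not satisfied.

Notice: 60 days given; 60 required. Satisfied.
Quorum: 10% of 737 = 73.70, rounded up to 74; 68 present. Not satisfied.
Vote: requires a majority of those present (68); a majority of 68 is 35, so 35 needed; 35 in favor. Satisfied.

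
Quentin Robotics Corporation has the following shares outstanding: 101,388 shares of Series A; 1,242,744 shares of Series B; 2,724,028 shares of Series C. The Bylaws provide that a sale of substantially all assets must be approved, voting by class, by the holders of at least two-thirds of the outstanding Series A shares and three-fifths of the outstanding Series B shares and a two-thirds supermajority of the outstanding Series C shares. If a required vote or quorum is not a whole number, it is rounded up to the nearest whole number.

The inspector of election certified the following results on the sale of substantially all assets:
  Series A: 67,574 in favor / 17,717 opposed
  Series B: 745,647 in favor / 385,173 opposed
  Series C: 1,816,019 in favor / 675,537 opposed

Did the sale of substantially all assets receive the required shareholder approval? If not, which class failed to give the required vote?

Series A: 2/3 of 101388 = 67592; 67,592 required, 67,574 in favor — not approved.
Series B: 3/5 of 1242744 = 745646.40, rounded up to 745647; 745,647 required, 745,647 in favor — approved.
Series C: 2/3 of 2724028 = 1816018.67, rounded up to 1816019; 1,816,019 required, 1,816,019 in favor — approved.

Not approved — the Series A shares did not give the required vote.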